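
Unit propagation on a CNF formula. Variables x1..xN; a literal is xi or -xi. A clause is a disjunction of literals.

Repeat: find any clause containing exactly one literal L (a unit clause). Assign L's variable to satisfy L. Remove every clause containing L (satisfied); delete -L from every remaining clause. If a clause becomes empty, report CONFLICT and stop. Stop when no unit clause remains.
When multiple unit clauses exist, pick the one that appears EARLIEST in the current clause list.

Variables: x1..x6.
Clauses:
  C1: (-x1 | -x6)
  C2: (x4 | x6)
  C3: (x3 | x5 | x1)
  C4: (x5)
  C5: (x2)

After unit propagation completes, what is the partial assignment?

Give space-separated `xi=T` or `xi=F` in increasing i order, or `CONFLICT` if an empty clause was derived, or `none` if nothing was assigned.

unit clause [5] forces x5=T; simplify:
  satisfied 2 clause(s); 3 remain; assigned so far: [5]
unit clause [2] forces x2=T; simplify:
  satisfied 1 clause(s); 2 remain; assigned so far: [2, 5]

Answer: x2=T x5=T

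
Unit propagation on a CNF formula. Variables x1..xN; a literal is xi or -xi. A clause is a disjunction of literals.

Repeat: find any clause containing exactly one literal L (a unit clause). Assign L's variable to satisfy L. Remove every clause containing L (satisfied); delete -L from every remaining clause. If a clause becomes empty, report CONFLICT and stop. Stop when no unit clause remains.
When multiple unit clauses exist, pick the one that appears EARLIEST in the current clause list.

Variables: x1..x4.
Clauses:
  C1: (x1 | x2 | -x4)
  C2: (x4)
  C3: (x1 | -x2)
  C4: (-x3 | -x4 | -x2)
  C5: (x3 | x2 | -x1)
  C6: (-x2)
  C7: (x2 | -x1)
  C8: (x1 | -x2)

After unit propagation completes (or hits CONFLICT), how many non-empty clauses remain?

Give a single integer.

unit clause [4] forces x4=T; simplify:
  drop -4 from [1, 2, -4] -> [1, 2]
  drop -4 from [-3, -4, -2] -> [-3, -2]
  satisfied 1 clause(s); 7 remain; assigned so far: [4]
unit clause [-2] forces x2=F; simplify:
  drop 2 from [1, 2] -> [1]
  drop 2 from [3, 2, -1] -> [3, -1]
  drop 2 from [2, -1] -> [-1]
  satisfied 4 clause(s); 3 remain; assigned so far: [2, 4]
unit clause [1] forces x1=T; simplify:
  drop -1 from [3, -1] -> [3]
  drop -1 from [-1] -> [] (empty!)
  satisfied 1 clause(s); 2 remain; assigned so far: [1, 2, 4]
CONFLICT (empty clause)

Answer: 1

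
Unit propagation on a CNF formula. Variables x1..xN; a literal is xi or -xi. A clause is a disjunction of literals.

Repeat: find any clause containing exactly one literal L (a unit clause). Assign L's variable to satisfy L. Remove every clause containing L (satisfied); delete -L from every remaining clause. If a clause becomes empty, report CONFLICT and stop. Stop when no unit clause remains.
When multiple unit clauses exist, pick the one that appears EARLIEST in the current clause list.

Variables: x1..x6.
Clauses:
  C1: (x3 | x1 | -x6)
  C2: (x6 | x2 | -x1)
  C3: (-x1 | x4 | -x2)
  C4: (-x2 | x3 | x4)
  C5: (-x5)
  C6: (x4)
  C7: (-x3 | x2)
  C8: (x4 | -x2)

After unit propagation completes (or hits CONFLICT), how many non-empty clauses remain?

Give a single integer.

unit clause [-5] forces x5=F; simplify:
  satisfied 1 clause(s); 7 remain; assigned so far: [5]
unit clause [4] forces x4=T; simplify:
  satisfied 4 clause(s); 3 remain; assigned so far: [4, 5]

Answer: 3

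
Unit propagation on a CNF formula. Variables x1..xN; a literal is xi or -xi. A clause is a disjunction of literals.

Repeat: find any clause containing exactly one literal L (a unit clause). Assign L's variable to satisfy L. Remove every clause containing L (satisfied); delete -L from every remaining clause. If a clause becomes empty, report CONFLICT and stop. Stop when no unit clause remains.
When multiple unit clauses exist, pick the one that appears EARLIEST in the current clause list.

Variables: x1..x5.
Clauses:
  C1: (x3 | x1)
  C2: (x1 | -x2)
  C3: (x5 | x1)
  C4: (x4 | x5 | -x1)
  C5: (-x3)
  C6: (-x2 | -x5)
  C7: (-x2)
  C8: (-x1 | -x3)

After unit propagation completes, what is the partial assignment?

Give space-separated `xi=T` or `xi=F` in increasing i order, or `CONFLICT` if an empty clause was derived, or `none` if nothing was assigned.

Answer: x1=T x2=F x3=F

Derivation:
unit clause [-3] forces x3=F; simplify:
  drop 3 from [3, 1] -> [1]
  satisfied 2 clause(s); 6 remain; assigned so far: [3]
unit clause [1] forces x1=T; simplify:
  drop -1 from [4, 5, -1] -> [4, 5]
  satisfied 3 clause(s); 3 remain; assigned so far: [1, 3]
unit clause [-2] forces x2=F; simplify:
  satisfied 2 clause(s); 1 remain; assigned so far: [1, 2, 3]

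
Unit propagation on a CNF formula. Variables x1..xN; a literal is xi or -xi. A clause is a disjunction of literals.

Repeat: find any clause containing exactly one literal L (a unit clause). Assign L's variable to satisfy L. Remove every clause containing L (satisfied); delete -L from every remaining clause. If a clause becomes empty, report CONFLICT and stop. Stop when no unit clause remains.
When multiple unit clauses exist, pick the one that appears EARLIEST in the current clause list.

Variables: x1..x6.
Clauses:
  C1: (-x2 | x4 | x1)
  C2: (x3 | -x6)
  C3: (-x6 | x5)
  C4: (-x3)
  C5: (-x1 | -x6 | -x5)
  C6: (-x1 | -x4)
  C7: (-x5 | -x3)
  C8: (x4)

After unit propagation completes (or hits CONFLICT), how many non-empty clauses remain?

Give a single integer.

unit clause [-3] forces x3=F; simplify:
  drop 3 from [3, -6] -> [-6]
  satisfied 2 clause(s); 6 remain; assigned so far: [3]
unit clause [-6] forces x6=F; simplify:
  satisfied 3 clause(s); 3 remain; assigned so far: [3, 6]
unit clause [4] forces x4=T; simplify:
  drop -4 from [-1, -4] -> [-1]
  satisfied 2 clause(s); 1 remain; assigned so far: [3, 4, 6]
unit clause [-1] forces x1=F; simplify:
  satisfied 1 clause(s); 0 remain; assigned so far: [1, 3, 4, 6]

Answer: 0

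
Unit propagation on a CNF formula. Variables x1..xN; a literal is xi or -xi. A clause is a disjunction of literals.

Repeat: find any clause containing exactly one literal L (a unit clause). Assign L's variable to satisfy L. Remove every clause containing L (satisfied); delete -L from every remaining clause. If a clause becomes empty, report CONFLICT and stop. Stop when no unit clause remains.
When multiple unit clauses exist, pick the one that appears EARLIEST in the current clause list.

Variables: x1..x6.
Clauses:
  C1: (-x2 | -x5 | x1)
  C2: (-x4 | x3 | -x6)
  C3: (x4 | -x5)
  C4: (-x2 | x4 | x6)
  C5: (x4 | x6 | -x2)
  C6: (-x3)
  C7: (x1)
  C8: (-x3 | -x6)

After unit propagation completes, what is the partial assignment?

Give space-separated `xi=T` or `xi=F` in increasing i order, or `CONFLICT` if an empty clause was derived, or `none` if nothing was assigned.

unit clause [-3] forces x3=F; simplify:
  drop 3 from [-4, 3, -6] -> [-4, -6]
  satisfied 2 clause(s); 6 remain; assigned so far: [3]
unit clause [1] forces x1=T; simplify:
  satisfied 2 clause(s); 4 remain; assigned so far: [1, 3]

Answer: x1=T x3=F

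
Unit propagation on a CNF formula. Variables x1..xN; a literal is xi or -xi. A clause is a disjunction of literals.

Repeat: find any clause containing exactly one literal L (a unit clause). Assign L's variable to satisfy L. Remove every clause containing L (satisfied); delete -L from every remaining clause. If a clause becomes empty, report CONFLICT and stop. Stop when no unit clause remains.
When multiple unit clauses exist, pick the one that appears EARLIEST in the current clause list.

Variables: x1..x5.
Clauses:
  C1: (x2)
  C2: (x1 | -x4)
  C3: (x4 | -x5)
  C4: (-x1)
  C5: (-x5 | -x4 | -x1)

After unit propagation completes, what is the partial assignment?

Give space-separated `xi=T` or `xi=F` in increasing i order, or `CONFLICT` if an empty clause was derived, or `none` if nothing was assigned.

Answer: x1=F x2=T x4=F x5=F

Derivation:
unit clause [2] forces x2=T; simplify:
  satisfied 1 clause(s); 4 remain; assigned so far: [2]
unit clause [-1] forces x1=F; simplify:
  drop 1 from [1, -4] -> [-4]
  satisfied 2 clause(s); 2 remain; assigned so far: [1, 2]
unit clause [-4] forces x4=F; simplify:
  drop 4 from [4, -5] -> [-5]
  satisfied 1 clause(s); 1 remain; assigned so far: [1, 2, 4]
unit clause [-5] forces x5=F; simplify:
  satisfied 1 clause(s); 0 remain; assigned so far: [1, 2, 4, 5]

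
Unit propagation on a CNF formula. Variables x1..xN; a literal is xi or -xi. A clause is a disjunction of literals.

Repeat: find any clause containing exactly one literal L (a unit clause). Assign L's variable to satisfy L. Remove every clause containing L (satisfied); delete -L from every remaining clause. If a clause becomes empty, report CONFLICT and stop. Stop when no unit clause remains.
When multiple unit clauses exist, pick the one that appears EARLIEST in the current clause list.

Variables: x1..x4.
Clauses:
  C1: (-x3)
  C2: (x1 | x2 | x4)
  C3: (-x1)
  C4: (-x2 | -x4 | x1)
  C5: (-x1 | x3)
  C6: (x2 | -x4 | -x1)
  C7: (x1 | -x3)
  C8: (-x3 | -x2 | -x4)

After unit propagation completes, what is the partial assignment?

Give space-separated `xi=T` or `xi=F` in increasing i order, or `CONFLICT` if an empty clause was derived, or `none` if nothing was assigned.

unit clause [-3] forces x3=F; simplify:
  drop 3 from [-1, 3] -> [-1]
  satisfied 3 clause(s); 5 remain; assigned so far: [3]
unit clause [-1] forces x1=F; simplify:
  drop 1 from [1, 2, 4] -> [2, 4]
  drop 1 from [-2, -4, 1] -> [-2, -4]
  satisfied 3 clause(s); 2 remain; assigned so far: [1, 3]

Answer: x1=F x3=F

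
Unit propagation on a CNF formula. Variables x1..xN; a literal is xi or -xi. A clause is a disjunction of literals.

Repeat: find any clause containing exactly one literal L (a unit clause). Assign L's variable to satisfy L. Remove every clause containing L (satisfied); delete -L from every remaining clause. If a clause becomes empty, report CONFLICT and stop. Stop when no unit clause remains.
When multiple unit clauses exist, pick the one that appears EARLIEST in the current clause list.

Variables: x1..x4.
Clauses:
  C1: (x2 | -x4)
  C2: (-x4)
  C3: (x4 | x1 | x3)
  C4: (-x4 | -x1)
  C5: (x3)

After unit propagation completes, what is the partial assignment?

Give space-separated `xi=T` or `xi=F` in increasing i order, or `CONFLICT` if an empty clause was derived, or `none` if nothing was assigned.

unit clause [-4] forces x4=F; simplify:
  drop 4 from [4, 1, 3] -> [1, 3]
  satisfied 3 clause(s); 2 remain; assigned so far: [4]
unit clause [3] forces x3=T; simplify:
  satisfied 2 clause(s); 0 remain; assigned so far: [3, 4]

Answer: x3=T x4=F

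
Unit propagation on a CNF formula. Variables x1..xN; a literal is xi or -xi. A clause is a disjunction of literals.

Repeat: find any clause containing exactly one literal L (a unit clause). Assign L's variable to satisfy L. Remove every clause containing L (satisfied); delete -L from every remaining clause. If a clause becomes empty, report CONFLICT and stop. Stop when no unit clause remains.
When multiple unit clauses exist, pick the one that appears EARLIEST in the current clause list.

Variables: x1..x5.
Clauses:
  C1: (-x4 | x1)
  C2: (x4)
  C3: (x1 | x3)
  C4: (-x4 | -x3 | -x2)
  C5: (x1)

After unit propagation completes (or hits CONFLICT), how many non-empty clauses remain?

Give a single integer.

Answer: 1

Derivation:
unit clause [4] forces x4=T; simplify:
  drop -4 from [-4, 1] -> [1]
  drop -4 from [-4, -3, -2] -> [-3, -2]
  satisfied 1 clause(s); 4 remain; assigned so far: [4]
unit clause [1] forces x1=T; simplify:
  satisfied 3 clause(s); 1 remain; assigned so far: [1, 4]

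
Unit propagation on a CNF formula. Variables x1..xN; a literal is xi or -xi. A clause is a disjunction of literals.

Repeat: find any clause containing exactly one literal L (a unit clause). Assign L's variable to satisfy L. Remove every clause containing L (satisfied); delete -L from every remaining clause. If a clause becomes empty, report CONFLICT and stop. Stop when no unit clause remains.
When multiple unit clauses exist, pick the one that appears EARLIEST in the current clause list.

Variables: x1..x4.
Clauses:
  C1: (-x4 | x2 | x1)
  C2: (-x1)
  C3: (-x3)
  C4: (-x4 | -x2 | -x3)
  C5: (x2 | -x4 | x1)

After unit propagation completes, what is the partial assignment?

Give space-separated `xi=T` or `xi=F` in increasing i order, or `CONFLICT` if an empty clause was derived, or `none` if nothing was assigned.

unit clause [-1] forces x1=F; simplify:
  drop 1 from [-4, 2, 1] -> [-4, 2]
  drop 1 from [2, -4, 1] -> [2, -4]
  satisfied 1 clause(s); 4 remain; assigned so far: [1]
unit clause [-3] forces x3=F; simplify:
  satisfied 2 clause(s); 2 remain; assigned so far: [1, 3]

Answer: x1=F x3=F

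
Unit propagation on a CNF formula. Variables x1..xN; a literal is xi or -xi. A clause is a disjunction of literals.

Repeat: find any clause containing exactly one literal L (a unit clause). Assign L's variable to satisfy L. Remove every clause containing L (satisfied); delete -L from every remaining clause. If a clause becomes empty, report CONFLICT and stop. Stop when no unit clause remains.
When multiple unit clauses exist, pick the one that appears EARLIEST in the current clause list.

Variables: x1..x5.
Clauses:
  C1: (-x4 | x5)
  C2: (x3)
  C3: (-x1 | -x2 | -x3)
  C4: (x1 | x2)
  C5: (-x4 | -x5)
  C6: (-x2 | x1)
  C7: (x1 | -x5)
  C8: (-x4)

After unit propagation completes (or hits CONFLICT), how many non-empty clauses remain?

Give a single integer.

Answer: 4

Derivation:
unit clause [3] forces x3=T; simplify:
  drop -3 from [-1, -2, -3] -> [-1, -2]
  satisfied 1 clause(s); 7 remain; assigned so far: [3]
unit clause [-4] forces x4=F; simplify:
  satisfied 3 clause(s); 4 remain; assigned so far: [3, 4]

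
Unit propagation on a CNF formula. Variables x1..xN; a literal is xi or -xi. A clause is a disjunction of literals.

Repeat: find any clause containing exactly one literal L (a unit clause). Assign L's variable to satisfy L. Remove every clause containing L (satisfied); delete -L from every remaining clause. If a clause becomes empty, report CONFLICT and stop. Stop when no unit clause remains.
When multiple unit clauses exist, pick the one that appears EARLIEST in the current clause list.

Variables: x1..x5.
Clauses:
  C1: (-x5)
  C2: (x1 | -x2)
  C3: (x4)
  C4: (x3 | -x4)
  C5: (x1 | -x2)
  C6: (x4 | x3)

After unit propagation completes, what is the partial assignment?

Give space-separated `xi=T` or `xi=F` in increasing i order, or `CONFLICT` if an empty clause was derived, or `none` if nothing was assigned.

unit clause [-5] forces x5=F; simplify:
  satisfied 1 clause(s); 5 remain; assigned so far: [5]
unit clause [4] forces x4=T; simplify:
  drop -4 from [3, -4] -> [3]
  satisfied 2 clause(s); 3 remain; assigned so far: [4, 5]
unit clause [3] forces x3=T; simplify:
  satisfied 1 clause(s); 2 remain; assigned so far: [3, 4, 5]

Answer: x3=T x4=T x5=F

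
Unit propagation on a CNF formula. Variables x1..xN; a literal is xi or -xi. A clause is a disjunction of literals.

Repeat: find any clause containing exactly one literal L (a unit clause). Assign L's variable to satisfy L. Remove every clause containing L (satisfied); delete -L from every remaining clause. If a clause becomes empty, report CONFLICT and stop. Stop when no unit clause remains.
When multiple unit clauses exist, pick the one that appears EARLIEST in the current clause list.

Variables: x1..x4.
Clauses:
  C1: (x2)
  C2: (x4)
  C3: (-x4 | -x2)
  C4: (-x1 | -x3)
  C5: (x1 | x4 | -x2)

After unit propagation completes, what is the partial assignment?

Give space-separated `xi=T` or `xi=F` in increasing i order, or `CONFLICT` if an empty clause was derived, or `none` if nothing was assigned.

unit clause [2] forces x2=T; simplify:
  drop -2 from [-4, -2] -> [-4]
  drop -2 from [1, 4, -2] -> [1, 4]
  satisfied 1 clause(s); 4 remain; assigned so far: [2]
unit clause [4] forces x4=T; simplify:
  drop -4 from [-4] -> [] (empty!)
  satisfied 2 clause(s); 2 remain; assigned so far: [2, 4]
CONFLICT (empty clause)

Answer: CONFLICT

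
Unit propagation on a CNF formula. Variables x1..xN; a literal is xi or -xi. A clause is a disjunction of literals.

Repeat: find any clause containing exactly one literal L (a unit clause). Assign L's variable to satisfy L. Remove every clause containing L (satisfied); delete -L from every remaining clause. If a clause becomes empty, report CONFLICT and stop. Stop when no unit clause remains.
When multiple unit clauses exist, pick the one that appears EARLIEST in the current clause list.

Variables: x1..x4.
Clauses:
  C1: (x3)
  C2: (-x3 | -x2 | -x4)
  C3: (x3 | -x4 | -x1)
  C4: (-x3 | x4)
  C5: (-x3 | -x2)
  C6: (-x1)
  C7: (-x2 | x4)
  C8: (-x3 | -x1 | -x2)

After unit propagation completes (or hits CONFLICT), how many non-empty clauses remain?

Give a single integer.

Answer: 0

Derivation:
unit clause [3] forces x3=T; simplify:
  drop -3 from [-3, -2, -4] -> [-2, -4]
  drop -3 from [-3, 4] -> [4]
  drop -3 from [-3, -2] -> [-2]
  drop -3 from [-3, -1, -2] -> [-1, -2]
  satisfied 2 clause(s); 6 remain; assigned so far: [3]
unit clause [4] forces x4=T; simplify:
  drop -4 from [-2, -4] -> [-2]
  satisfied 2 clause(s); 4 remain; assigned so far: [3, 4]
unit clause [-2] forces x2=F; simplify:
  satisfied 3 clause(s); 1 remain; assigned so far: [2, 3, 4]
unit clause [-1] forces x1=F; simplify:
  satisfied 1 clause(s); 0 remain; assigned so far: [1, 2, 3, 4]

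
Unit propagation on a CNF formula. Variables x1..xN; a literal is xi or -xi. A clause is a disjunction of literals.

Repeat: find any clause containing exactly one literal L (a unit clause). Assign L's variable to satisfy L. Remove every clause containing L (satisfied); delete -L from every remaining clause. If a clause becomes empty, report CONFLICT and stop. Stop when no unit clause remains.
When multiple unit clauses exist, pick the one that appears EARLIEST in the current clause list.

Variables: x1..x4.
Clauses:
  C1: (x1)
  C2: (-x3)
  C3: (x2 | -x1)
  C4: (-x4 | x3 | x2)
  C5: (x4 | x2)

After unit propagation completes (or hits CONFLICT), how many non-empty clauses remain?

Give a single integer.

unit clause [1] forces x1=T; simplify:
  drop -1 from [2, -1] -> [2]
  satisfied 1 clause(s); 4 remain; assigned so far: [1]
unit clause [-3] forces x3=F; simplify:
  drop 3 from [-4, 3, 2] -> [-4, 2]
  satisfied 1 clause(s); 3 remain; assigned so far: [1, 3]
unit clause [2] forces x2=T; simplify:
  satisfied 3 clause(s); 0 remain; assigned so far: [1, 2, 3]

Answer: 0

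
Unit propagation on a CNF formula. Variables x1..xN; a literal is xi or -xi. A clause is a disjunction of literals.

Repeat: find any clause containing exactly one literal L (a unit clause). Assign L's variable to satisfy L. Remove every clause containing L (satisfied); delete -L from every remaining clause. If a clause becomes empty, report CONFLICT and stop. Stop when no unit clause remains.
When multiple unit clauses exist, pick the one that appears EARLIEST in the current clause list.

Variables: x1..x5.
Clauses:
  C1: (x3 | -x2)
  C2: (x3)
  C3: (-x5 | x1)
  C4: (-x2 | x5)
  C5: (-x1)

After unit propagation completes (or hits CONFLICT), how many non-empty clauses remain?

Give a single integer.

unit clause [3] forces x3=T; simplify:
  satisfied 2 clause(s); 3 remain; assigned so far: [3]
unit clause [-1] forces x1=F; simplify:
  drop 1 from [-5, 1] -> [-5]
  satisfied 1 clause(s); 2 remain; assigned so far: [1, 3]
unit clause [-5] forces x5=F; simplify:
  drop 5 from [-2, 5] -> [-2]
  satisfied 1 clause(s); 1 remain; assigned so far: [1, 3, 5]
unit clause [-2] forces x2=F; simplify:
  satisfied 1 clause(s); 0 remain; assigned so far: [1, 2, 3, 5]

Answer: 0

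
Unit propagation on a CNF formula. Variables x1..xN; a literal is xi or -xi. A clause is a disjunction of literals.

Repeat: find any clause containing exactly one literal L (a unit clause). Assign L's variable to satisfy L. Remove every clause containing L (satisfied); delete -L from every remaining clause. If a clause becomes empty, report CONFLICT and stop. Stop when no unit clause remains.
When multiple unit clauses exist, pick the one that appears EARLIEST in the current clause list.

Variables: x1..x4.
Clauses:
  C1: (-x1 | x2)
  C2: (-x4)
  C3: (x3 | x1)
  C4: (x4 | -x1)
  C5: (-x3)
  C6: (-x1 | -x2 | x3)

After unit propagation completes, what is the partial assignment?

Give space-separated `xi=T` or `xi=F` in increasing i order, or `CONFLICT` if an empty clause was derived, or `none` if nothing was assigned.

Answer: CONFLICT

Derivation:
unit clause [-4] forces x4=F; simplify:
  drop 4 from [4, -1] -> [-1]
  satisfied 1 clause(s); 5 remain; assigned so far: [4]
unit clause [-1] forces x1=F; simplify:
  drop 1 from [3, 1] -> [3]
  satisfied 3 clause(s); 2 remain; assigned so far: [1, 4]
unit clause [3] forces x3=T; simplify:
  drop -3 from [-3] -> [] (empty!)
  satisfied 1 clause(s); 1 remain; assigned so far: [1, 3, 4]
CONFLICT (empty clause)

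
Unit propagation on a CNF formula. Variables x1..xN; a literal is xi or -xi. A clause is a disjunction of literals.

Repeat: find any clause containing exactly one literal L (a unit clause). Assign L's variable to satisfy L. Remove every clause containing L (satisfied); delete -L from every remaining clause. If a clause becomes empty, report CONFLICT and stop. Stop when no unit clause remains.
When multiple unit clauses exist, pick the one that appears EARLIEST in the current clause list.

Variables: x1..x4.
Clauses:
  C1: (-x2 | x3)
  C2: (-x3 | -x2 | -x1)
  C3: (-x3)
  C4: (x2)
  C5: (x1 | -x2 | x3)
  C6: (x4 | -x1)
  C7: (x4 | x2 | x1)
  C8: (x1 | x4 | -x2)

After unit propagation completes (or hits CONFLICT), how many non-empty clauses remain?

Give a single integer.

unit clause [-3] forces x3=F; simplify:
  drop 3 from [-2, 3] -> [-2]
  drop 3 from [1, -2, 3] -> [1, -2]
  satisfied 2 clause(s); 6 remain; assigned so far: [3]
unit clause [-2] forces x2=F; simplify:
  drop 2 from [2] -> [] (empty!)
  drop 2 from [4, 2, 1] -> [4, 1]
  satisfied 3 clause(s); 3 remain; assigned so far: [2, 3]
CONFLICT (empty clause)

Answer: 2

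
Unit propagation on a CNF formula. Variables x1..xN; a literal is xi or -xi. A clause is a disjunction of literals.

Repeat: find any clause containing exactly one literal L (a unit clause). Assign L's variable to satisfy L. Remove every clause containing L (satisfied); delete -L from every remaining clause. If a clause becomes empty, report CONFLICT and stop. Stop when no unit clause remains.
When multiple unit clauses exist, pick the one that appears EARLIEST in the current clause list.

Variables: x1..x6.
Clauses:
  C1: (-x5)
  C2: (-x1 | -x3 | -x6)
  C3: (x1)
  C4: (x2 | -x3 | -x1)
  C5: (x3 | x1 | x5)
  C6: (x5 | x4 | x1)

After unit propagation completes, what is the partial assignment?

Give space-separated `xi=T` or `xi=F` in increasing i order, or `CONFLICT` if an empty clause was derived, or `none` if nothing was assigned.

unit clause [-5] forces x5=F; simplify:
  drop 5 from [3, 1, 5] -> [3, 1]
  drop 5 from [5, 4, 1] -> [4, 1]
  satisfied 1 clause(s); 5 remain; assigned so far: [5]
unit clause [1] forces x1=T; simplify:
  drop -1 from [-1, -3, -6] -> [-3, -6]
  drop -1 from [2, -3, -1] -> [2, -3]
  satisfied 3 clause(s); 2 remain; assigned so far: [1, 5]

Answer: x1=T x5=F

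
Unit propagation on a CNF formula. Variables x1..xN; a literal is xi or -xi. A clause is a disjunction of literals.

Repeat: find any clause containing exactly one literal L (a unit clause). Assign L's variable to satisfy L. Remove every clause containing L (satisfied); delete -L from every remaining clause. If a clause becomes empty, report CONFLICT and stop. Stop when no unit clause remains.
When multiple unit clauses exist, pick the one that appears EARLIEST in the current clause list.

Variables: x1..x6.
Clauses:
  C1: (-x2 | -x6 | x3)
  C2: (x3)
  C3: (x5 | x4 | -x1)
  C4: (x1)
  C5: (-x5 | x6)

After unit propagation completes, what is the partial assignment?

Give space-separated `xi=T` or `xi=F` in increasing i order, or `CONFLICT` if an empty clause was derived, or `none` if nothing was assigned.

Answer: x1=T x3=T

Derivation:
unit clause [3] forces x3=T; simplify:
  satisfied 2 clause(s); 3 remain; assigned so far: [3]
unit clause [1] forces x1=T; simplify:
  drop -1 from [5, 4, -1] -> [5, 4]
  satisfied 1 clause(s); 2 remain; assigned so far: [1, 3]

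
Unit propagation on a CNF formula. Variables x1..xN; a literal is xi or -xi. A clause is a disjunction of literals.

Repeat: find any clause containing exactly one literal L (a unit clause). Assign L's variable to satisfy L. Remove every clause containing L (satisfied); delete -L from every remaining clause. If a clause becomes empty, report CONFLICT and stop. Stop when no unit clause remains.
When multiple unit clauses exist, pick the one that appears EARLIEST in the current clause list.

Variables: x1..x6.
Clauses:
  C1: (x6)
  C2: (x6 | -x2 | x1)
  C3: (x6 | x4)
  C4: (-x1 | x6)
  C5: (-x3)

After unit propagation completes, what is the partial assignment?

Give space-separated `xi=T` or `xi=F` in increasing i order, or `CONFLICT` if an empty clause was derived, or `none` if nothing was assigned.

Answer: x3=F x6=T

Derivation:
unit clause [6] forces x6=T; simplify:
  satisfied 4 clause(s); 1 remain; assigned so far: [6]
unit clause [-3] forces x3=F; simplify:
  satisfied 1 clause(s); 0 remain; assigned so far: [3, 6]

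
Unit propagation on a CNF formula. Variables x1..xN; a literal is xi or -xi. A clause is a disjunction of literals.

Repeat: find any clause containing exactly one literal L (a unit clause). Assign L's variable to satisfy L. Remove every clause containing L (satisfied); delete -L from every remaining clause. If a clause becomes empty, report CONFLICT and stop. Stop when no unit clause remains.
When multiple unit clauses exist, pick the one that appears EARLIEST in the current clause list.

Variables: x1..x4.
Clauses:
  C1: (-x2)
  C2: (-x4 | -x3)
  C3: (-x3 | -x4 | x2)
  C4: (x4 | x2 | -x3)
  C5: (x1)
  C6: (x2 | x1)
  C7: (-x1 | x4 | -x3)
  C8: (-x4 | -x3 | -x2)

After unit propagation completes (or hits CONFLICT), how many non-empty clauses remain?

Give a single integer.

Answer: 4

Derivation:
unit clause [-2] forces x2=F; simplify:
  drop 2 from [-3, -4, 2] -> [-3, -4]
  drop 2 from [4, 2, -3] -> [4, -3]
  drop 2 from [2, 1] -> [1]
  satisfied 2 clause(s); 6 remain; assigned so far: [2]
unit clause [1] forces x1=T; simplify:
  drop -1 from [-1, 4, -3] -> [4, -3]
  satisfied 2 clause(s); 4 remain; assigned so far: [1, 2]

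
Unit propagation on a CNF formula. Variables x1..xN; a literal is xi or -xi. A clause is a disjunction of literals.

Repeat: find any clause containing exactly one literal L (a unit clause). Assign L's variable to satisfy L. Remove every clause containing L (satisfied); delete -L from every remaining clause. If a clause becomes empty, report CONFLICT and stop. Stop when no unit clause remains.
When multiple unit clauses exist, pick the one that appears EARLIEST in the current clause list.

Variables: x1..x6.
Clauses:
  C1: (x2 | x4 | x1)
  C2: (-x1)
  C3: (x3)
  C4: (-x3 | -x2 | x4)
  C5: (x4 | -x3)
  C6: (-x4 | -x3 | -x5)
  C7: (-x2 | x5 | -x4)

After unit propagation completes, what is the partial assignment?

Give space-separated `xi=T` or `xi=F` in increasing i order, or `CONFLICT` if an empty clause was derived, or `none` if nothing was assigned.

Answer: x1=F x2=F x3=T x4=T x5=F

Derivation:
unit clause [-1] forces x1=F; simplify:
  drop 1 from [2, 4, 1] -> [2, 4]
  satisfied 1 clause(s); 6 remain; assigned so far: [1]
unit clause [3] forces x3=T; simplify:
  drop -3 from [-3, -2, 4] -> [-2, 4]
  drop -3 from [4, -3] -> [4]
  drop -3 from [-4, -3, -5] -> [-4, -5]
  satisfied 1 clause(s); 5 remain; assigned so far: [1, 3]
unit clause [4] forces x4=T; simplify:
  drop -4 from [-4, -5] -> [-5]
  drop -4 from [-2, 5, -4] -> [-2, 5]
  satisfied 3 clause(s); 2 remain; assigned so far: [1, 3, 4]
unit clause [-5] forces x5=F; simplify:
  drop 5 from [-2, 5] -> [-2]
  satisfied 1 clause(s); 1 remain; assigned so far: [1, 3, 4, 5]
unit clause [-2] forces x2=F; simplify:
  satisfied 1 clause(s); 0 remain; assigned so far: [1, 2, 3, 4, 5]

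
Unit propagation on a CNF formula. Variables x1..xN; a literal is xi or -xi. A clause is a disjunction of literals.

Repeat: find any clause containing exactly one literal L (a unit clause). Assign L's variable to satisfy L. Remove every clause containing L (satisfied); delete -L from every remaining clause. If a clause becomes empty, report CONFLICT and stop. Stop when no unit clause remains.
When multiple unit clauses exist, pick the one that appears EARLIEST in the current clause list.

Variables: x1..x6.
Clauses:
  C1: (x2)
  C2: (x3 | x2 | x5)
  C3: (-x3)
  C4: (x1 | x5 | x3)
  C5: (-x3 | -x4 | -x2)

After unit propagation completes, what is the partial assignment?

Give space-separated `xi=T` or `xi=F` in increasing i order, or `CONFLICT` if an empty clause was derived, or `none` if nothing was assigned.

unit clause [2] forces x2=T; simplify:
  drop -2 from [-3, -4, -2] -> [-3, -4]
  satisfied 2 clause(s); 3 remain; assigned so far: [2]
unit clause [-3] forces x3=F; simplify:
  drop 3 from [1, 5, 3] -> [1, 5]
  satisfied 2 clause(s); 1 remain; assigned so far: [2, 3]

Answer: x2=T x3=F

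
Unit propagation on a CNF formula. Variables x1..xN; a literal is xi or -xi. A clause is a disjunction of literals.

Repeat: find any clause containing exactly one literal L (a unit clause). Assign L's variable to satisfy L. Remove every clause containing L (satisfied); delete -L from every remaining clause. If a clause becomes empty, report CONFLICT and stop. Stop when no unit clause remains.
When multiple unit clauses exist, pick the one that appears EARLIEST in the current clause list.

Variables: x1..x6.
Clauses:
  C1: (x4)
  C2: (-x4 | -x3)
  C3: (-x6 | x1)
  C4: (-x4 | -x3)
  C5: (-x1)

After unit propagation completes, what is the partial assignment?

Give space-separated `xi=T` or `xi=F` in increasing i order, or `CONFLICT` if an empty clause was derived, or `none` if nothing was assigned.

Answer: x1=F x3=F x4=T x6=F

Derivation:
unit clause [4] forces x4=T; simplify:
  drop -4 from [-4, -3] -> [-3]
  drop -4 from [-4, -3] -> [-3]
  satisfied 1 clause(s); 4 remain; assigned so far: [4]
unit clause [-3] forces x3=F; simplify:
  satisfied 2 clause(s); 2 remain; assigned so far: [3, 4]
unit clause [-1] forces x1=F; simplify:
  drop 1 from [-6, 1] -> [-6]
  satisfied 1 clause(s); 1 remain; assigned so far: [1, 3, 4]
unit clause [-6] forces x6=F; simplify:
  satisfied 1 clause(s); 0 remain; assigned so far: [1, 3, 4, 6]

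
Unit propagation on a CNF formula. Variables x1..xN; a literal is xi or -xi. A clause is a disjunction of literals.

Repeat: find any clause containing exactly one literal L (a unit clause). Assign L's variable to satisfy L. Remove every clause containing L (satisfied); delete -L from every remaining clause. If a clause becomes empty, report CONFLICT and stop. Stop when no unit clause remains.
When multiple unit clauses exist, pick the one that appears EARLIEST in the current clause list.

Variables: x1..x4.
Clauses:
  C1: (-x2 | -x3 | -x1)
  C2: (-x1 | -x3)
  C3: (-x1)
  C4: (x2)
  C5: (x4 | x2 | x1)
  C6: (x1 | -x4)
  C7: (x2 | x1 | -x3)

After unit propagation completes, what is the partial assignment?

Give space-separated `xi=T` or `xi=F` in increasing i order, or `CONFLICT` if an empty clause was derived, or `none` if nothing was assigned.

unit clause [-1] forces x1=F; simplify:
  drop 1 from [4, 2, 1] -> [4, 2]
  drop 1 from [1, -4] -> [-4]
  drop 1 from [2, 1, -3] -> [2, -3]
  satisfied 3 clause(s); 4 remain; assigned so far: [1]
unit clause [2] forces x2=T; simplify:
  satisfied 3 clause(s); 1 remain; assigned so far: [1, 2]
unit clause [-4] forces x4=F; simplify:
  satisfied 1 clause(s); 0 remain; assigned so far: [1, 2, 4]

Answer: x1=F x2=T x4=F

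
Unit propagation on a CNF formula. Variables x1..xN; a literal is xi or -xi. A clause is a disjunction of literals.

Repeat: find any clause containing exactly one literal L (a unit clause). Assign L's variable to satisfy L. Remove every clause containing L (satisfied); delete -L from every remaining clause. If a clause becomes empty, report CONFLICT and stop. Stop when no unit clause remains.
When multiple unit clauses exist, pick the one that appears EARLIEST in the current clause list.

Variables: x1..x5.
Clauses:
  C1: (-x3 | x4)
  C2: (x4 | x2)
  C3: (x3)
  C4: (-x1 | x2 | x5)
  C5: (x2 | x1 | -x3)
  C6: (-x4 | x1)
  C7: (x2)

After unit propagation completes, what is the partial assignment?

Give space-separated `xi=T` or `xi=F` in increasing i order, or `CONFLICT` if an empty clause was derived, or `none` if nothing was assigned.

Answer: x1=T x2=T x3=T x4=T

Derivation:
unit clause [3] forces x3=T; simplify:
  drop -3 from [-3, 4] -> [4]
  drop -3 from [2, 1, -3] -> [2, 1]
  satisfied 1 clause(s); 6 remain; assigned so far: [3]
unit clause [4] forces x4=T; simplify:
  drop -4 from [-4, 1] -> [1]
  satisfied 2 clause(s); 4 remain; assigned so far: [3, 4]
unit clause [1] forces x1=T; simplify:
  drop -1 from [-1, 2, 5] -> [2, 5]
  satisfied 2 clause(s); 2 remain; assigned so far: [1, 3, 4]
unit clause [2] forces x2=T; simplify:
  satisfied 2 clause(s); 0 remain; assigned so far: [1, 2, 3, 4]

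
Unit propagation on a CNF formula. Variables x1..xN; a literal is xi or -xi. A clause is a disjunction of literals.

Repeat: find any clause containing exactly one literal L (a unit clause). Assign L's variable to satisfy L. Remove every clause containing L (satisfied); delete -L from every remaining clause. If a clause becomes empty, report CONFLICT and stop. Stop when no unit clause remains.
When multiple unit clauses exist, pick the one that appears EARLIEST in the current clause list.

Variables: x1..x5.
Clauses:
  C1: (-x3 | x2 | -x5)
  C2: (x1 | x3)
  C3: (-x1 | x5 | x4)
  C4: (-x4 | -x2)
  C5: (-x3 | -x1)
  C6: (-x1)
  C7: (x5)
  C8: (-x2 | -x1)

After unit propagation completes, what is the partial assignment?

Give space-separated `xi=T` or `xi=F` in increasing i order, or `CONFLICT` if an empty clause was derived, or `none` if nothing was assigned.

unit clause [-1] forces x1=F; simplify:
  drop 1 from [1, 3] -> [3]
  satisfied 4 clause(s); 4 remain; assigned so far: [1]
unit clause [3] forces x3=T; simplify:
  drop -3 from [-3, 2, -5] -> [2, -5]
  satisfied 1 clause(s); 3 remain; assigned so far: [1, 3]
unit clause [5] forces x5=T; simplify:
  drop -5 from [2, -5] -> [2]
  satisfied 1 clause(s); 2 remain; assigned so far: [1, 3, 5]
unit clause [2] forces x2=T; simplify:
  drop -2 from [-4, -2] -> [-4]
  satisfied 1 clause(s); 1 remain; assigned so far: [1, 2, 3, 5]
unit clause [-4] forces x4=F; simplify:
  satisfied 1 clause(s); 0 remain; assigned so far: [1, 2, 3, 4, 5]

Answer: x1=F x2=T x3=T x4=F x5=T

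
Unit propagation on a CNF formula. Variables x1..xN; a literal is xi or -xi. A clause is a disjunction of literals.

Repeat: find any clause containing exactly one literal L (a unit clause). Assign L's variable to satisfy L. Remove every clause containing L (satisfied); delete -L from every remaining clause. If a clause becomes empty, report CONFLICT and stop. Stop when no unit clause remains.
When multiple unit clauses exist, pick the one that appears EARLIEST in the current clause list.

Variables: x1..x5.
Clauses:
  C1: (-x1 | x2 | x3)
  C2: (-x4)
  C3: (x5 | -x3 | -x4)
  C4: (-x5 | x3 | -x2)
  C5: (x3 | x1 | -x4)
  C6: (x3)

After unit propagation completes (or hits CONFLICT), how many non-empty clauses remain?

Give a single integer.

unit clause [-4] forces x4=F; simplify:
  satisfied 3 clause(s); 3 remain; assigned so far: [4]
unit clause [3] forces x3=T; simplify:
  satisfied 3 clause(s); 0 remain; assigned so far: [3, 4]

Answer: 0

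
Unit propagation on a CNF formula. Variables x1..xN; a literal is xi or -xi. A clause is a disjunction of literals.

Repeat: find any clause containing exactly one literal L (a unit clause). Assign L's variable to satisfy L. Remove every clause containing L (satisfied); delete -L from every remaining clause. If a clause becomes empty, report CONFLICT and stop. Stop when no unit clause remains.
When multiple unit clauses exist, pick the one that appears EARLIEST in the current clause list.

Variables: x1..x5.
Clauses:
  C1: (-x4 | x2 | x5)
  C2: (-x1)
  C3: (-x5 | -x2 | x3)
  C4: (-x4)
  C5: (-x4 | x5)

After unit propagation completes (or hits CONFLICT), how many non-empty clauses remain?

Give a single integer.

unit clause [-1] forces x1=F; simplify:
  satisfied 1 clause(s); 4 remain; assigned so far: [1]
unit clause [-4] forces x4=F; simplify:
  satisfied 3 clause(s); 1 remain; assigned so far: [1, 4]

Answer: 1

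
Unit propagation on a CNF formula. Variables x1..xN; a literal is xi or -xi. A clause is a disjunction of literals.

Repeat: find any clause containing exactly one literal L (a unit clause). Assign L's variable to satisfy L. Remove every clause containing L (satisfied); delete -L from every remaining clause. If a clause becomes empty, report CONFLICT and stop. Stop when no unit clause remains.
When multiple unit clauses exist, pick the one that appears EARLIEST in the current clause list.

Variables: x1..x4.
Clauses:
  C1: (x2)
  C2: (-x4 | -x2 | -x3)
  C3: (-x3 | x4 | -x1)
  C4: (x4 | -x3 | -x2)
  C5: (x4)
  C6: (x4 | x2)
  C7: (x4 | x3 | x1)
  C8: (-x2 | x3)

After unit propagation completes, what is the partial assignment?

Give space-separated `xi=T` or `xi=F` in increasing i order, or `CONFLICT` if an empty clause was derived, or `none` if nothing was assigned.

Answer: CONFLICT

Derivation:
unit clause [2] forces x2=T; simplify:
  drop -2 from [-4, -2, -3] -> [-4, -3]
  drop -2 from [4, -3, -2] -> [4, -3]
  drop -2 from [-2, 3] -> [3]
  satisfied 2 clause(s); 6 remain; assigned so far: [2]
unit clause [4] forces x4=T; simplify:
  drop -4 from [-4, -3] -> [-3]
  satisfied 4 clause(s); 2 remain; assigned so far: [2, 4]
unit clause [-3] forces x3=F; simplify:
  drop 3 from [3] -> [] (empty!)
  satisfied 1 clause(s); 1 remain; assigned so far: [2, 3, 4]
CONFLICT (empty clause)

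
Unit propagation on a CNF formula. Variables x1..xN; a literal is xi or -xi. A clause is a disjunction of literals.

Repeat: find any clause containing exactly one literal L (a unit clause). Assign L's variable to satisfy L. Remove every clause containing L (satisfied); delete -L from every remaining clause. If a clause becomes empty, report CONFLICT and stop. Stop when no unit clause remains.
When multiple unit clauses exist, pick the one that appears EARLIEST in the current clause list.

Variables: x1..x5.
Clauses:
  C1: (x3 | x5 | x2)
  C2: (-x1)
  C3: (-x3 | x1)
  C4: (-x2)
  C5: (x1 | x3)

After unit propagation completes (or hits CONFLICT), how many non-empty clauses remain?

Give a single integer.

Answer: 2

Derivation:
unit clause [-1] forces x1=F; simplify:
  drop 1 from [-3, 1] -> [-3]
  drop 1 from [1, 3] -> [3]
  satisfied 1 clause(s); 4 remain; assigned so far: [1]
unit clause [-3] forces x3=F; simplify:
  drop 3 from [3, 5, 2] -> [5, 2]
  drop 3 from [3] -> [] (empty!)
  satisfied 1 clause(s); 3 remain; assigned so far: [1, 3]
CONFLICT (empty clause)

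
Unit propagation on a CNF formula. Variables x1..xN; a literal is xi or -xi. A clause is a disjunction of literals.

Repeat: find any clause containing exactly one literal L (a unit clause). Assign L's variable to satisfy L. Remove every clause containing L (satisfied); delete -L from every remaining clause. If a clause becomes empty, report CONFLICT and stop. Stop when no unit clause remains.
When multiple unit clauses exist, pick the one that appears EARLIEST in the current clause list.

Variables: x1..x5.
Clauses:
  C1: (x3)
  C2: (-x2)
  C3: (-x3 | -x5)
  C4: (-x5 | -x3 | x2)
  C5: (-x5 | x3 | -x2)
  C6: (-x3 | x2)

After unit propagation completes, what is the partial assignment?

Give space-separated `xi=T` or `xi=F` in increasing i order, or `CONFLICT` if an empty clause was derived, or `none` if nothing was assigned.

unit clause [3] forces x3=T; simplify:
  drop -3 from [-3, -5] -> [-5]
  drop -3 from [-5, -3, 2] -> [-5, 2]
  drop -3 from [-3, 2] -> [2]
  satisfied 2 clause(s); 4 remain; assigned so far: [3]
unit clause [-2] forces x2=F; simplify:
  drop 2 from [-5, 2] -> [-5]
  drop 2 from [2] -> [] (empty!)
  satisfied 1 clause(s); 3 remain; assigned so far: [2, 3]
CONFLICT (empty clause)

Answer: CONFLICT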